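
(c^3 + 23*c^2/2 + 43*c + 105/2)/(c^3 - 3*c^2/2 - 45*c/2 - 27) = (2*c^2 + 17*c + 35)/(2*c^2 - 9*c - 18)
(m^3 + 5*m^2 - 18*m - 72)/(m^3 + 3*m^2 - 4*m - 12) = (m^2 + 2*m - 24)/(m^2 - 4)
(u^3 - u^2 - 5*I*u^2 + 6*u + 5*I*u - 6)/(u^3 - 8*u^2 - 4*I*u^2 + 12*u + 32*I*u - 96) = (u^2 + u*(-1 + I) - I)/(u^2 + 2*u*(-4 + I) - 16*I)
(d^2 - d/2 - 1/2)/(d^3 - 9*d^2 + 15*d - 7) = (d + 1/2)/(d^2 - 8*d + 7)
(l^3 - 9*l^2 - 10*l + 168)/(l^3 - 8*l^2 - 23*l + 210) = (l + 4)/(l + 5)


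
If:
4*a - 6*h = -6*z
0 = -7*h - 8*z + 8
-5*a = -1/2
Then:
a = 1/10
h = 128/225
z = 113/225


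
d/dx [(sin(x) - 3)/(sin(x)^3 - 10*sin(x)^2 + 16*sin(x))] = (-2*sin(x)^3 + 19*sin(x)^2 - 60*sin(x) + 48)*cos(x)/((sin(x) - 8)^2*(sin(x) - 2)^2*sin(x)^2)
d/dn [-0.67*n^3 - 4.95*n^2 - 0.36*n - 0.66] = -2.01*n^2 - 9.9*n - 0.36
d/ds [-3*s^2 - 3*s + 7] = -6*s - 3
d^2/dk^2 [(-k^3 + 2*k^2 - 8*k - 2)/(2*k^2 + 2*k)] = (-11*k^3 - 6*k^2 - 6*k - 2)/(k^3*(k^3 + 3*k^2 + 3*k + 1))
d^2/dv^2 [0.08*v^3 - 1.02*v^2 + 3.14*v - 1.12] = 0.48*v - 2.04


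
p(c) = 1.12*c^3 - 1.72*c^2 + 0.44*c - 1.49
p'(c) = 3.36*c^2 - 3.44*c + 0.44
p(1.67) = -0.34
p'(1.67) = 4.07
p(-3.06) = -51.03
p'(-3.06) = 42.43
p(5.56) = 140.29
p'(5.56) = 85.18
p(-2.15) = -21.52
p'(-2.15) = 23.37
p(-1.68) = -12.39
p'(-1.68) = 15.70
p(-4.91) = -177.69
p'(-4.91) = 98.33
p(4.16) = 51.21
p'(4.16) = 44.28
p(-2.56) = -32.68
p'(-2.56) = 31.27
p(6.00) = 181.15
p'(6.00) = 100.76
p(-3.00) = -48.53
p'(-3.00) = 41.00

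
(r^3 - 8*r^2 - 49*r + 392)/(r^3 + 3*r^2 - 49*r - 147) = (r - 8)/(r + 3)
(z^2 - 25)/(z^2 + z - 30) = (z + 5)/(z + 6)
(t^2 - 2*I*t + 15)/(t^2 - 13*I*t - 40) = (t + 3*I)/(t - 8*I)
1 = 1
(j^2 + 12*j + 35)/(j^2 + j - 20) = (j + 7)/(j - 4)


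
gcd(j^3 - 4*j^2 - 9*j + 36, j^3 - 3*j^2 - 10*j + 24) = j^2 - j - 12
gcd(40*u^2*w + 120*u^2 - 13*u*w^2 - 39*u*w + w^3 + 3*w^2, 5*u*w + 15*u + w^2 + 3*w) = w + 3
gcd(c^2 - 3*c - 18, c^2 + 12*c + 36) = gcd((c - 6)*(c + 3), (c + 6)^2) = 1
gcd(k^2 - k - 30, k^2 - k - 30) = k^2 - k - 30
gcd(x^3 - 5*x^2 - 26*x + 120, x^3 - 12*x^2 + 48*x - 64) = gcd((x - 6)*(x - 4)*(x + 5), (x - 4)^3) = x - 4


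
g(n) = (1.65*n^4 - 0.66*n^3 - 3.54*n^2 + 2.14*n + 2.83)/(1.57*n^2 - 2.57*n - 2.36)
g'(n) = (2.57 - 3.14*n)*(1.65*n^4 - 0.66*n^3 - 3.54*n^2 + 2.14*n + 2.83)/(1.57*n^2 - 2.57*n - 2.36)^2 + (6.6*n^3 - 1.98*n^2 - 7.08*n + 2.14)/(1.57*n^2 - 2.57*n - 2.36)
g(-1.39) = 0.22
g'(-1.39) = -1.89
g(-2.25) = 2.63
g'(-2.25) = -3.68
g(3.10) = 22.72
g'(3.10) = -1.05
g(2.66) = 28.06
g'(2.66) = -35.93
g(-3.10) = 6.49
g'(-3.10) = -5.40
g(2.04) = -14.44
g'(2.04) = -85.00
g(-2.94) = 5.65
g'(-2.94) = -5.07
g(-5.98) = 30.58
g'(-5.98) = -11.35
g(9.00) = 99.13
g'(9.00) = 20.09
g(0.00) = -1.20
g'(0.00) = 0.40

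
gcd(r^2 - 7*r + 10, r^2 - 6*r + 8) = r - 2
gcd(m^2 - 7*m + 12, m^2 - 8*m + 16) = m - 4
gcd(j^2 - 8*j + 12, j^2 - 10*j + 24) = j - 6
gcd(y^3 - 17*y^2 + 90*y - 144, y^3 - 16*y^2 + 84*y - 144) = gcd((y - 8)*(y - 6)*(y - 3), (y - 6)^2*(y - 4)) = y - 6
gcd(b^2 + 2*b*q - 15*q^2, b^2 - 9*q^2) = -b + 3*q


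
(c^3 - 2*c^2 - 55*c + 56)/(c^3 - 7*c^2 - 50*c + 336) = (c - 1)/(c - 6)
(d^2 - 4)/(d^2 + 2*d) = (d - 2)/d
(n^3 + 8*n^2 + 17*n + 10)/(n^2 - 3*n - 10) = (n^2 + 6*n + 5)/(n - 5)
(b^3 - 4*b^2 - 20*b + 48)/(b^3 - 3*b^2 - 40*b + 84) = (b^2 - 2*b - 24)/(b^2 - b - 42)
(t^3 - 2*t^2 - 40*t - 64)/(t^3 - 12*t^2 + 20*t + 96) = (t + 4)/(t - 6)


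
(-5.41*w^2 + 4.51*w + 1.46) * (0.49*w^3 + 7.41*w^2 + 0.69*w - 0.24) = -2.6509*w^5 - 37.8782*w^4 + 30.4016*w^3 + 15.2289*w^2 - 0.075*w - 0.3504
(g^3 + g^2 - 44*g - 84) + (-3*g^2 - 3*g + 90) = g^3 - 2*g^2 - 47*g + 6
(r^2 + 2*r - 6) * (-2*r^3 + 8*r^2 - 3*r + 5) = -2*r^5 + 4*r^4 + 25*r^3 - 49*r^2 + 28*r - 30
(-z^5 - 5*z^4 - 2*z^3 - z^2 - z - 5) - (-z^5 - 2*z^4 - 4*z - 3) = -3*z^4 - 2*z^3 - z^2 + 3*z - 2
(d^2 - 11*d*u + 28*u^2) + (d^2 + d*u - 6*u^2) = 2*d^2 - 10*d*u + 22*u^2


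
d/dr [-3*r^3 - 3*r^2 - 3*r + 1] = -9*r^2 - 6*r - 3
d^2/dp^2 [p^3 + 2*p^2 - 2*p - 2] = 6*p + 4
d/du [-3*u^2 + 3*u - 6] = 3 - 6*u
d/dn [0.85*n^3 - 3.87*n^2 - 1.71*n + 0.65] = 2.55*n^2 - 7.74*n - 1.71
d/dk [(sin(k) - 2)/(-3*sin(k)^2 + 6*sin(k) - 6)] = (sin(k)^2 - 4*sin(k) + 2)*cos(k)/(3*(sin(k)^2 - 2*sin(k) + 2)^2)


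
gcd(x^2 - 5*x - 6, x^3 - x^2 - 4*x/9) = 1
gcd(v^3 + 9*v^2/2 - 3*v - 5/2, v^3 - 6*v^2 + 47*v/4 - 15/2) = 1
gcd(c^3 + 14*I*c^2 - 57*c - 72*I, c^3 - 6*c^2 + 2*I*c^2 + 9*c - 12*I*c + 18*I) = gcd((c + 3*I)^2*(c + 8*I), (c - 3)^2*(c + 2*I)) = 1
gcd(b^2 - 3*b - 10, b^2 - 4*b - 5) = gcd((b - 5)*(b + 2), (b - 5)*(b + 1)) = b - 5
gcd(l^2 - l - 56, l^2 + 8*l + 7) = l + 7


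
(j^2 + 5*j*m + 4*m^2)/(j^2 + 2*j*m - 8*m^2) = (j + m)/(j - 2*m)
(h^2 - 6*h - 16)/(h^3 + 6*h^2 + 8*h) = (h - 8)/(h*(h + 4))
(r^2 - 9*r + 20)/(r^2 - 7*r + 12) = (r - 5)/(r - 3)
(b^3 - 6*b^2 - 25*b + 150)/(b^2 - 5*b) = b - 1 - 30/b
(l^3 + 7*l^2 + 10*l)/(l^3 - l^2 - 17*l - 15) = l*(l^2 + 7*l + 10)/(l^3 - l^2 - 17*l - 15)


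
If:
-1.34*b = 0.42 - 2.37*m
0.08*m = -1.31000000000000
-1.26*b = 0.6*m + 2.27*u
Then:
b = -29.28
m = -16.38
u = 20.58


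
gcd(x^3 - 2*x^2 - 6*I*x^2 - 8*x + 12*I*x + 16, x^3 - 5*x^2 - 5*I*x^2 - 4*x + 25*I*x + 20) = x - 4*I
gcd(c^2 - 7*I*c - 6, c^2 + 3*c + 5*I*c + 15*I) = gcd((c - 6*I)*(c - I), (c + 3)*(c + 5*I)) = 1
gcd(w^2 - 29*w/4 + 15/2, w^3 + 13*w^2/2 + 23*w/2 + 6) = 1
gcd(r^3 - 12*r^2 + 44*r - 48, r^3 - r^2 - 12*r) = r - 4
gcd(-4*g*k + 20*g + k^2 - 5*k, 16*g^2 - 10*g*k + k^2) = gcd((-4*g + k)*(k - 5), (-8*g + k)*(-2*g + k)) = 1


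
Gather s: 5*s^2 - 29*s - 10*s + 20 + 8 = 5*s^2 - 39*s + 28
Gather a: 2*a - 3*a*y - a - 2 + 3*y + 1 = a*(1 - 3*y) + 3*y - 1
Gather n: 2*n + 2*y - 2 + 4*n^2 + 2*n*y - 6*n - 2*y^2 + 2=4*n^2 + n*(2*y - 4) - 2*y^2 + 2*y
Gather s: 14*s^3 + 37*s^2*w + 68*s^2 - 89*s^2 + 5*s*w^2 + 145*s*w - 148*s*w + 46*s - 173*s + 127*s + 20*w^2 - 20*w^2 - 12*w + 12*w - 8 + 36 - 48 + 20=14*s^3 + s^2*(37*w - 21) + s*(5*w^2 - 3*w)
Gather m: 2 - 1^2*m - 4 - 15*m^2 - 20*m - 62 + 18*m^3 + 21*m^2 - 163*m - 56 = 18*m^3 + 6*m^2 - 184*m - 120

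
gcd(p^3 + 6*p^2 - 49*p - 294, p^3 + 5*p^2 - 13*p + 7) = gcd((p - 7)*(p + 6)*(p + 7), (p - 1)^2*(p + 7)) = p + 7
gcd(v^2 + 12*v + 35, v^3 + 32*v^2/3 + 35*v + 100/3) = v + 5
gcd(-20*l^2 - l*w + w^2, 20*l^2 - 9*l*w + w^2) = -5*l + w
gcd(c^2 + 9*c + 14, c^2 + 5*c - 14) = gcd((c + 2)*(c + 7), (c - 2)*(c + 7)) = c + 7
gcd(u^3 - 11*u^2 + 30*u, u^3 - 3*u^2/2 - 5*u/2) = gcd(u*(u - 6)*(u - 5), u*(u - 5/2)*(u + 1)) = u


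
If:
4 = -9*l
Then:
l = -4/9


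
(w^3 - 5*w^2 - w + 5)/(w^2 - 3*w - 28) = (-w^3 + 5*w^2 + w - 5)/(-w^2 + 3*w + 28)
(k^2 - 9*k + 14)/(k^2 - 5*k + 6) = (k - 7)/(k - 3)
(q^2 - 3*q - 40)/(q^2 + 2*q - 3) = (q^2 - 3*q - 40)/(q^2 + 2*q - 3)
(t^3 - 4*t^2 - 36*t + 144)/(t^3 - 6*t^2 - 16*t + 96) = (t + 6)/(t + 4)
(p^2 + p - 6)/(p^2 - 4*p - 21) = (p - 2)/(p - 7)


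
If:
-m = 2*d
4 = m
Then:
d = -2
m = 4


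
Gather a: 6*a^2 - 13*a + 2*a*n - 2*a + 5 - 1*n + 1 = 6*a^2 + a*(2*n - 15) - n + 6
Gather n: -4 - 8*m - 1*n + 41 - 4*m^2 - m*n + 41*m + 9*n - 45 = -4*m^2 + 33*m + n*(8 - m) - 8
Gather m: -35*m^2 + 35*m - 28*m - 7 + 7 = -35*m^2 + 7*m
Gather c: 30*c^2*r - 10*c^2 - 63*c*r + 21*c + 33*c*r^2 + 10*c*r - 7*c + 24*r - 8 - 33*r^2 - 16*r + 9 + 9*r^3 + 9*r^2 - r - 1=c^2*(30*r - 10) + c*(33*r^2 - 53*r + 14) + 9*r^3 - 24*r^2 + 7*r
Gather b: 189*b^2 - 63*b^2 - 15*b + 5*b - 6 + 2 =126*b^2 - 10*b - 4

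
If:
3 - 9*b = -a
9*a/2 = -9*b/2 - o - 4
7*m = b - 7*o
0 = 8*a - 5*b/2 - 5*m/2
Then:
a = -3705/1214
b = -7/1214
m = -11849/1214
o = 5924/607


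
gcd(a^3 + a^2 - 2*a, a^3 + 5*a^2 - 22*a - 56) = a + 2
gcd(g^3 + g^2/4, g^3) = g^2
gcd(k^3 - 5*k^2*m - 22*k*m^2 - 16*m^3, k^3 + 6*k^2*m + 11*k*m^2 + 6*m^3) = k^2 + 3*k*m + 2*m^2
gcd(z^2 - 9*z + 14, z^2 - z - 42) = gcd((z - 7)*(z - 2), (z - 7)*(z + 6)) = z - 7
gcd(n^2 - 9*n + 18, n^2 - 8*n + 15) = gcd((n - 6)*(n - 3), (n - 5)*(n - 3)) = n - 3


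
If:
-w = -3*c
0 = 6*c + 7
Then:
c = -7/6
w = -7/2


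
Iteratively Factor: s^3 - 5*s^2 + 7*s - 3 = (s - 1)*(s^2 - 4*s + 3) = (s - 1)^2*(s - 3)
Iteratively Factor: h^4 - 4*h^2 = (h - 2)*(h^3 + 2*h^2) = h*(h - 2)*(h^2 + 2*h) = h*(h - 2)*(h + 2)*(h)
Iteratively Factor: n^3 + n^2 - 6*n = (n - 2)*(n^2 + 3*n) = n*(n - 2)*(n + 3)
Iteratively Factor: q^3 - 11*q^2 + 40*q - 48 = (q - 4)*(q^2 - 7*q + 12) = (q - 4)^2*(q - 3)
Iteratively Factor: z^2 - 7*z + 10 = (z - 5)*(z - 2)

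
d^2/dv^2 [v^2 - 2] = 2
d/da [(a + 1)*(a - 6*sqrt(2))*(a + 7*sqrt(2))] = 3*a^2 + 2*a + 2*sqrt(2)*a - 84 + sqrt(2)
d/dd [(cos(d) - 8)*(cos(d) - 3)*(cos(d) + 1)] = (-3*cos(d)^2 + 20*cos(d) - 13)*sin(d)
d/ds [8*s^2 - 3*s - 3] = 16*s - 3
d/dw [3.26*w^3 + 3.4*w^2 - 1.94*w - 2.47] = 9.78*w^2 + 6.8*w - 1.94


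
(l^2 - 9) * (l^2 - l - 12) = l^4 - l^3 - 21*l^2 + 9*l + 108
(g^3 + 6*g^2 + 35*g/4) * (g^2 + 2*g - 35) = g^5 + 8*g^4 - 57*g^3/4 - 385*g^2/2 - 1225*g/4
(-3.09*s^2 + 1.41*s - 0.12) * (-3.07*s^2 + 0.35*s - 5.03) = 9.4863*s^4 - 5.4102*s^3 + 16.4046*s^2 - 7.1343*s + 0.6036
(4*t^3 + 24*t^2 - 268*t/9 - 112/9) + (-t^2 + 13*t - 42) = 4*t^3 + 23*t^2 - 151*t/9 - 490/9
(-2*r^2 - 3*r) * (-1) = 2*r^2 + 3*r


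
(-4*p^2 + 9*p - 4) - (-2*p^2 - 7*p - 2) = -2*p^2 + 16*p - 2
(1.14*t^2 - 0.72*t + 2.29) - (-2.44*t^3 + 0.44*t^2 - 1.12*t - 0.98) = 2.44*t^3 + 0.7*t^2 + 0.4*t + 3.27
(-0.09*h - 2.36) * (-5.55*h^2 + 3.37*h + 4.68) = 0.4995*h^3 + 12.7947*h^2 - 8.3744*h - 11.0448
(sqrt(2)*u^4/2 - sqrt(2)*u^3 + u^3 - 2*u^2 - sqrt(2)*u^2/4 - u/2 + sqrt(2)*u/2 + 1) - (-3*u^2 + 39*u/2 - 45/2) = sqrt(2)*u^4/2 - sqrt(2)*u^3 + u^3 - sqrt(2)*u^2/4 + u^2 - 20*u + sqrt(2)*u/2 + 47/2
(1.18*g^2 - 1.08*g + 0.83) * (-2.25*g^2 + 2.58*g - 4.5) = -2.655*g^4 + 5.4744*g^3 - 9.9639*g^2 + 7.0014*g - 3.735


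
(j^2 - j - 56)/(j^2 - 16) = (j^2 - j - 56)/(j^2 - 16)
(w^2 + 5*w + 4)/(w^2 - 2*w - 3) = (w + 4)/(w - 3)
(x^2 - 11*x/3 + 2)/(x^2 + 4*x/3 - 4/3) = (x - 3)/(x + 2)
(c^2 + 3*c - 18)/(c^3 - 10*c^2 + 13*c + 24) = (c + 6)/(c^2 - 7*c - 8)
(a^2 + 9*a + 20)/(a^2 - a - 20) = (a + 5)/(a - 5)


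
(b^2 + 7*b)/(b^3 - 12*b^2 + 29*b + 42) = b*(b + 7)/(b^3 - 12*b^2 + 29*b + 42)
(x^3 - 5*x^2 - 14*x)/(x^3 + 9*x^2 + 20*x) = (x^2 - 5*x - 14)/(x^2 + 9*x + 20)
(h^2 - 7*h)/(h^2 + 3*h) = (h - 7)/(h + 3)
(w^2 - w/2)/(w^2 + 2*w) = (w - 1/2)/(w + 2)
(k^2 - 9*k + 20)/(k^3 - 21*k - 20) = (k - 4)/(k^2 + 5*k + 4)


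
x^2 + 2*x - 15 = (x - 3)*(x + 5)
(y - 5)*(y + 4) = y^2 - y - 20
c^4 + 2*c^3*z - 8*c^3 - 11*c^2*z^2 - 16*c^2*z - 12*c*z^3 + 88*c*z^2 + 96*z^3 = (c - 8)*(c - 3*z)*(c + z)*(c + 4*z)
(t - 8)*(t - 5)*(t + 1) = t^3 - 12*t^2 + 27*t + 40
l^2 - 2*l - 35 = (l - 7)*(l + 5)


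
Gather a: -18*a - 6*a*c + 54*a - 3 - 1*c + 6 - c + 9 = a*(36 - 6*c) - 2*c + 12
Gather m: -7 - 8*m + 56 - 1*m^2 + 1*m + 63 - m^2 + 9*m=-2*m^2 + 2*m + 112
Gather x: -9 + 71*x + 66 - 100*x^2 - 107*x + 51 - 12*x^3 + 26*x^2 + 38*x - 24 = -12*x^3 - 74*x^2 + 2*x + 84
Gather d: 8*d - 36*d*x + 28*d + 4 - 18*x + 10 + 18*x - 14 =d*(36 - 36*x)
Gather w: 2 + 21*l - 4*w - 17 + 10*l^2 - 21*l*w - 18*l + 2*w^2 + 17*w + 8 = 10*l^2 + 3*l + 2*w^2 + w*(13 - 21*l) - 7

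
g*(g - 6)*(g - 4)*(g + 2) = g^4 - 8*g^3 + 4*g^2 + 48*g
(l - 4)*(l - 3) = l^2 - 7*l + 12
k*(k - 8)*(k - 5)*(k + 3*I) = k^4 - 13*k^3 + 3*I*k^3 + 40*k^2 - 39*I*k^2 + 120*I*k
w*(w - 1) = w^2 - w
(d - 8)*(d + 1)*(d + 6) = d^3 - d^2 - 50*d - 48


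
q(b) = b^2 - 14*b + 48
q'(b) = 2*b - 14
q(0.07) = 47.02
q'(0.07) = -13.86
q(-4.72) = 136.36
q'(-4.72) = -23.44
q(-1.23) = 66.73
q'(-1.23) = -16.46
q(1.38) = 30.58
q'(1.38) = -11.24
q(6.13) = -0.24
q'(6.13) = -1.74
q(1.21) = 32.52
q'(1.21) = -11.58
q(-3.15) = 102.02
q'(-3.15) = -20.30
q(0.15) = 45.92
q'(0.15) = -13.70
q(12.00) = 24.00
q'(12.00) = 10.00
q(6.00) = 0.00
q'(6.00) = -2.00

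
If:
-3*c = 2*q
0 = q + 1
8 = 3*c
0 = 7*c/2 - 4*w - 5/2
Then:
No Solution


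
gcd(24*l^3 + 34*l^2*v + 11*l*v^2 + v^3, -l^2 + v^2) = l + v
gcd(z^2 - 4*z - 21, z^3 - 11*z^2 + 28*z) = z - 7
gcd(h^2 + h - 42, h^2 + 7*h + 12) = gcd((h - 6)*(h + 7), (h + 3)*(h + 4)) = 1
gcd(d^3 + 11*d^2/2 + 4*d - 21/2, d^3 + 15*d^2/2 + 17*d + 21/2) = d^2 + 13*d/2 + 21/2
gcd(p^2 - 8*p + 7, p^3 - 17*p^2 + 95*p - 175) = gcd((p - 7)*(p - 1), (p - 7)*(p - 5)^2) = p - 7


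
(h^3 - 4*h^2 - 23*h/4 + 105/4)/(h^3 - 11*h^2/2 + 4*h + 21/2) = (h + 5/2)/(h + 1)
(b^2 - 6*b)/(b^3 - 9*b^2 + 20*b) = (b - 6)/(b^2 - 9*b + 20)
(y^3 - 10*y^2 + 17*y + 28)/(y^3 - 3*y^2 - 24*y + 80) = (y^2 - 6*y - 7)/(y^2 + y - 20)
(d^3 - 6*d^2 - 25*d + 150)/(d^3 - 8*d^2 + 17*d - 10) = (d^2 - d - 30)/(d^2 - 3*d + 2)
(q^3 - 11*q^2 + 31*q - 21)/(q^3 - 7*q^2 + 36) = (q^2 - 8*q + 7)/(q^2 - 4*q - 12)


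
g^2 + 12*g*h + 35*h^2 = (g + 5*h)*(g + 7*h)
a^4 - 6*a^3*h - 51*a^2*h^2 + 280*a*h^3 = a*(a - 8*h)*(a - 5*h)*(a + 7*h)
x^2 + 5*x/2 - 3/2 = (x - 1/2)*(x + 3)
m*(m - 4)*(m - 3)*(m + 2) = m^4 - 5*m^3 - 2*m^2 + 24*m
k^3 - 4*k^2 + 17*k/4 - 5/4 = (k - 5/2)*(k - 1)*(k - 1/2)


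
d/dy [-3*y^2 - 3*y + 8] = -6*y - 3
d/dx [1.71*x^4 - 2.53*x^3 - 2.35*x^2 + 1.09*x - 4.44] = 6.84*x^3 - 7.59*x^2 - 4.7*x + 1.09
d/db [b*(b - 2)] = 2*b - 2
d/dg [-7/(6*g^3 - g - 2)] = 7*(18*g^2 - 1)/(-6*g^3 + g + 2)^2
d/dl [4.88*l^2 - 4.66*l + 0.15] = 9.76*l - 4.66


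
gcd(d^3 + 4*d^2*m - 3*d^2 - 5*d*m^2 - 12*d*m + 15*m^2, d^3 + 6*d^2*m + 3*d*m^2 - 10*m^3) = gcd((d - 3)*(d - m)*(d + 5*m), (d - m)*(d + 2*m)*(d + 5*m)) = d^2 + 4*d*m - 5*m^2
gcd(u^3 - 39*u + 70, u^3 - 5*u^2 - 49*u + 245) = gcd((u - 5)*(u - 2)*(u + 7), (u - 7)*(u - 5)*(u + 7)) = u^2 + 2*u - 35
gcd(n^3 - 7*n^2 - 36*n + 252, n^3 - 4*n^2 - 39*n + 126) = n^2 - n - 42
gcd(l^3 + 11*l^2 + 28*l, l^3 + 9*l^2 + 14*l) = l^2 + 7*l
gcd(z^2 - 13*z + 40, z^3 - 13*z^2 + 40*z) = z^2 - 13*z + 40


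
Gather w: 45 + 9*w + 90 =9*w + 135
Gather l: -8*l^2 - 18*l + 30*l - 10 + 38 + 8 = -8*l^2 + 12*l + 36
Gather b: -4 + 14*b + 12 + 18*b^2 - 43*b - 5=18*b^2 - 29*b + 3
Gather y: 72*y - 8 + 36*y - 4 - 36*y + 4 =72*y - 8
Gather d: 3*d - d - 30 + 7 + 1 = 2*d - 22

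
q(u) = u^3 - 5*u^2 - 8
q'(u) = 3*u^2 - 10*u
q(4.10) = -23.13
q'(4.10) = 9.43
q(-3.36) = -102.38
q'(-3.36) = 67.47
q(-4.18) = -168.40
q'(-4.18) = 94.22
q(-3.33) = -100.37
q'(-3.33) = 66.57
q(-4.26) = -176.05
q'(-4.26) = 97.04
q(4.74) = -13.84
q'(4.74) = 20.00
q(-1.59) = -24.66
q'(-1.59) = 23.48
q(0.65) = -9.84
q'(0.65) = -5.23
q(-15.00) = -4508.00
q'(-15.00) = 825.00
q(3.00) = -26.00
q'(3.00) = -3.00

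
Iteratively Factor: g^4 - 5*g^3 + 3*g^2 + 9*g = (g - 3)*(g^3 - 2*g^2 - 3*g) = g*(g - 3)*(g^2 - 2*g - 3) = g*(g - 3)^2*(g + 1)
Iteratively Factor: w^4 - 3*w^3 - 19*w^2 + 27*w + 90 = (w - 5)*(w^3 + 2*w^2 - 9*w - 18) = (w - 5)*(w + 2)*(w^2 - 9) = (w - 5)*(w - 3)*(w + 2)*(w + 3)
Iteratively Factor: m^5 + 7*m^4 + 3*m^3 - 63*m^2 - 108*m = (m)*(m^4 + 7*m^3 + 3*m^2 - 63*m - 108) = m*(m + 3)*(m^3 + 4*m^2 - 9*m - 36) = m*(m + 3)^2*(m^2 + m - 12) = m*(m + 3)^2*(m + 4)*(m - 3)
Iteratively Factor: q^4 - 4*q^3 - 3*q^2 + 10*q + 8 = (q + 1)*(q^3 - 5*q^2 + 2*q + 8) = (q + 1)^2*(q^2 - 6*q + 8) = (q - 2)*(q + 1)^2*(q - 4)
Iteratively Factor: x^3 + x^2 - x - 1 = (x + 1)*(x^2 - 1) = (x + 1)^2*(x - 1)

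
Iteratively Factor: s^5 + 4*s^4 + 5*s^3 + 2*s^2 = (s)*(s^4 + 4*s^3 + 5*s^2 + 2*s) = s*(s + 1)*(s^3 + 3*s^2 + 2*s) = s^2*(s + 1)*(s^2 + 3*s + 2) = s^2*(s + 1)*(s + 2)*(s + 1)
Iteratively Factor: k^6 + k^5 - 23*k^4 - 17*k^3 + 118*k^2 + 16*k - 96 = (k - 4)*(k^5 + 5*k^4 - 3*k^3 - 29*k^2 + 2*k + 24) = (k - 4)*(k + 1)*(k^4 + 4*k^3 - 7*k^2 - 22*k + 24) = (k - 4)*(k - 1)*(k + 1)*(k^3 + 5*k^2 - 2*k - 24) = (k - 4)*(k - 2)*(k - 1)*(k + 1)*(k^2 + 7*k + 12) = (k - 4)*(k - 2)*(k - 1)*(k + 1)*(k + 3)*(k + 4)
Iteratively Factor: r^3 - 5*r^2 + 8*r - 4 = (r - 2)*(r^2 - 3*r + 2) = (r - 2)*(r - 1)*(r - 2)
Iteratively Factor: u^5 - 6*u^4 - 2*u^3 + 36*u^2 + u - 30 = (u - 3)*(u^4 - 3*u^3 - 11*u^2 + 3*u + 10) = (u - 3)*(u + 2)*(u^3 - 5*u^2 - u + 5) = (u - 3)*(u - 1)*(u + 2)*(u^2 - 4*u - 5) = (u - 5)*(u - 3)*(u - 1)*(u + 2)*(u + 1)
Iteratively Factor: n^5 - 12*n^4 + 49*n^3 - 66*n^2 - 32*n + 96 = (n - 3)*(n^4 - 9*n^3 + 22*n^2 - 32) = (n - 3)*(n + 1)*(n^3 - 10*n^2 + 32*n - 32) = (n - 3)*(n - 2)*(n + 1)*(n^2 - 8*n + 16) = (n - 4)*(n - 3)*(n - 2)*(n + 1)*(n - 4)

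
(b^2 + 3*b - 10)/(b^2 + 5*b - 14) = (b + 5)/(b + 7)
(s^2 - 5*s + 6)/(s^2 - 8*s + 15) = (s - 2)/(s - 5)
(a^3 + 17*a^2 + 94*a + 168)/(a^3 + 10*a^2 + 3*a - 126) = (a + 4)/(a - 3)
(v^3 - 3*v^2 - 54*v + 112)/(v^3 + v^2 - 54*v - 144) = (v^2 + 5*v - 14)/(v^2 + 9*v + 18)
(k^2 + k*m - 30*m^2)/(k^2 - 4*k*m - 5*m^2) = (k + 6*m)/(k + m)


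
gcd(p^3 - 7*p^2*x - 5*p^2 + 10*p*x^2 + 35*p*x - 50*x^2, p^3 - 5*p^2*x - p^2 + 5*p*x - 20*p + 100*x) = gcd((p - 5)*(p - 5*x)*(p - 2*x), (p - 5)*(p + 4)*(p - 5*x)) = -p^2 + 5*p*x + 5*p - 25*x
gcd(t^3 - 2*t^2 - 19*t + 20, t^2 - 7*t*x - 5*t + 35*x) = t - 5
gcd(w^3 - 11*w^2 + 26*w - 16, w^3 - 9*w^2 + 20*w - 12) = w^2 - 3*w + 2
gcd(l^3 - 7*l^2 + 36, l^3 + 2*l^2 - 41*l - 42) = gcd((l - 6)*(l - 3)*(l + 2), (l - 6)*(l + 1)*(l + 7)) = l - 6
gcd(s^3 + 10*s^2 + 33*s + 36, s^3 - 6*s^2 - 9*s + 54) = s + 3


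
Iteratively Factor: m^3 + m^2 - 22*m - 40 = (m - 5)*(m^2 + 6*m + 8) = (m - 5)*(m + 4)*(m + 2)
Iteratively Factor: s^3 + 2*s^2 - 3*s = (s + 3)*(s^2 - s) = (s - 1)*(s + 3)*(s)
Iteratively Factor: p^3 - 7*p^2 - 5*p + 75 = (p + 3)*(p^2 - 10*p + 25) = (p - 5)*(p + 3)*(p - 5)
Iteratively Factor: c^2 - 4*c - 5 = (c + 1)*(c - 5)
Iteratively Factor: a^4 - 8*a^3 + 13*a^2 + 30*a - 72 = (a + 2)*(a^3 - 10*a^2 + 33*a - 36) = (a - 4)*(a + 2)*(a^2 - 6*a + 9) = (a - 4)*(a - 3)*(a + 2)*(a - 3)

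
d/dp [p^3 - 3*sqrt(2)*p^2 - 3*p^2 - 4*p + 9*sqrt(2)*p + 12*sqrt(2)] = 3*p^2 - 6*sqrt(2)*p - 6*p - 4 + 9*sqrt(2)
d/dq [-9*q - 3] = -9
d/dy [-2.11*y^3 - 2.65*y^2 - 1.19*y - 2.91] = -6.33*y^2 - 5.3*y - 1.19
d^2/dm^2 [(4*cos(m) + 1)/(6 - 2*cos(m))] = 13*(cos(m)^2 + 3*cos(m) - 2)/(2*(cos(m) - 3)^3)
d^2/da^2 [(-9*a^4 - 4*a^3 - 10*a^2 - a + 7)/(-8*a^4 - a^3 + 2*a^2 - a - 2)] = 2*(184*a^9 + 2352*a^8 + 384*a^7 - 5875*a^6 - 2253*a^5 - 1143*a^4 - 113*a^3 + 915*a^2 + 144*a + 3)/(512*a^12 + 192*a^11 - 360*a^10 + 97*a^9 + 522*a^8 + 15*a^7 - 182*a^6 + 87*a^5 + 126*a^4 - 11*a^3 - 18*a^2 + 12*a + 8)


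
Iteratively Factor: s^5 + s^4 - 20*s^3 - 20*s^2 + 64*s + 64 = (s - 2)*(s^4 + 3*s^3 - 14*s^2 - 48*s - 32) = (s - 2)*(s + 1)*(s^3 + 2*s^2 - 16*s - 32) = (s - 2)*(s + 1)*(s + 2)*(s^2 - 16) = (s - 4)*(s - 2)*(s + 1)*(s + 2)*(s + 4)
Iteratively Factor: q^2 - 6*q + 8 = (q - 4)*(q - 2)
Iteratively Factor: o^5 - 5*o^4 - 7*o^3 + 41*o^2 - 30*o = (o)*(o^4 - 5*o^3 - 7*o^2 + 41*o - 30) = o*(o - 2)*(o^3 - 3*o^2 - 13*o + 15) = o*(o - 5)*(o - 2)*(o^2 + 2*o - 3) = o*(o - 5)*(o - 2)*(o + 3)*(o - 1)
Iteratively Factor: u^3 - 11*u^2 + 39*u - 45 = (u - 5)*(u^2 - 6*u + 9) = (u - 5)*(u - 3)*(u - 3)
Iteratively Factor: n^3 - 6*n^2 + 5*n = (n)*(n^2 - 6*n + 5) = n*(n - 1)*(n - 5)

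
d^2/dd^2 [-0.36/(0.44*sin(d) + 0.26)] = (0.069696*sin(d)^2 - 0.041184*sin(d) - 0.139392)/(0.44*sin(d) + 0.26)^3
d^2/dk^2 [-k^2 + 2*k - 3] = -2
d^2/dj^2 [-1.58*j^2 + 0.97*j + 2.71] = -3.16000000000000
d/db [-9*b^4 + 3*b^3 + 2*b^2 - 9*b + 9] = -36*b^3 + 9*b^2 + 4*b - 9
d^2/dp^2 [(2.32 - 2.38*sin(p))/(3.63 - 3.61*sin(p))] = (-1.06581410364015e-14*sin(p)^3 - 0.953762000000005*sin(p)^2 - 0.959045999999994*sin(p) + 1.907524)/(47.045881*sin(p)^3 - 141.919569*sin(p)^2 + 142.705827*sin(p) - 47.832147)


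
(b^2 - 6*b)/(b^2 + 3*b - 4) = b*(b - 6)/(b^2 + 3*b - 4)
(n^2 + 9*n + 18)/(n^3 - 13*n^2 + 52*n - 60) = (n^2 + 9*n + 18)/(n^3 - 13*n^2 + 52*n - 60)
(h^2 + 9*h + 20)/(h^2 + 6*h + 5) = (h + 4)/(h + 1)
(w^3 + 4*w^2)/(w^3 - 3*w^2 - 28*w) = w/(w - 7)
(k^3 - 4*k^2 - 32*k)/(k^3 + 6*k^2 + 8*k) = (k - 8)/(k + 2)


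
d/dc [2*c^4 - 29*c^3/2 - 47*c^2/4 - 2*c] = 8*c^3 - 87*c^2/2 - 47*c/2 - 2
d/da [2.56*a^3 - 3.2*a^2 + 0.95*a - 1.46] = 7.68*a^2 - 6.4*a + 0.95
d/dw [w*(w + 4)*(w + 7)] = 3*w^2 + 22*w + 28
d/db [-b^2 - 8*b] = -2*b - 8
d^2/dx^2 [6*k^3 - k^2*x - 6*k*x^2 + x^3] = -12*k + 6*x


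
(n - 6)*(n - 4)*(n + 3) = n^3 - 7*n^2 - 6*n + 72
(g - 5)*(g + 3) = g^2 - 2*g - 15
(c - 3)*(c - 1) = c^2 - 4*c + 3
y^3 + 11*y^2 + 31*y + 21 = (y + 1)*(y + 3)*(y + 7)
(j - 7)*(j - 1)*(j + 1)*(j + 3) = j^4 - 4*j^3 - 22*j^2 + 4*j + 21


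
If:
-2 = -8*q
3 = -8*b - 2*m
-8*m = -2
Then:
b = -7/16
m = 1/4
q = 1/4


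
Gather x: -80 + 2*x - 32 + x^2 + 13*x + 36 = x^2 + 15*x - 76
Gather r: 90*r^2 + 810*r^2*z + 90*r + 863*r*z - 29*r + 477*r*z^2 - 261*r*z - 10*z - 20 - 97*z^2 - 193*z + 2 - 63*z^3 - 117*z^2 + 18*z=r^2*(810*z + 90) + r*(477*z^2 + 602*z + 61) - 63*z^3 - 214*z^2 - 185*z - 18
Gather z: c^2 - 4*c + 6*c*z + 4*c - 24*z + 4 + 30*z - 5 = c^2 + z*(6*c + 6) - 1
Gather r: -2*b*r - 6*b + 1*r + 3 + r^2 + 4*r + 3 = -6*b + r^2 + r*(5 - 2*b) + 6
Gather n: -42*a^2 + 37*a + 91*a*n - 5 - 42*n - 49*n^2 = -42*a^2 + 37*a - 49*n^2 + n*(91*a - 42) - 5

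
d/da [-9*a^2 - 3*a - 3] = -18*a - 3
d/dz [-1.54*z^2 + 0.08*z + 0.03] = 0.08 - 3.08*z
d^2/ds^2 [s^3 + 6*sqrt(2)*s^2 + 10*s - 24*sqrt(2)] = 6*s + 12*sqrt(2)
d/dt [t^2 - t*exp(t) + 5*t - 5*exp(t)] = -t*exp(t) + 2*t - 6*exp(t) + 5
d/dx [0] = 0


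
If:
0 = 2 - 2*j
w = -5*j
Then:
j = 1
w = -5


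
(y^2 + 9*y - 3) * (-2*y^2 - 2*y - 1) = -2*y^4 - 20*y^3 - 13*y^2 - 3*y + 3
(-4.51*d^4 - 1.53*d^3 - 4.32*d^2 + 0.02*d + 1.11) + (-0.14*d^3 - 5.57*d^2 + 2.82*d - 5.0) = -4.51*d^4 - 1.67*d^3 - 9.89*d^2 + 2.84*d - 3.89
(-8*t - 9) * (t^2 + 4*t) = -8*t^3 - 41*t^2 - 36*t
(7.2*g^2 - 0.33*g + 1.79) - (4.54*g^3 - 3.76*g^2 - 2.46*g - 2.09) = -4.54*g^3 + 10.96*g^2 + 2.13*g + 3.88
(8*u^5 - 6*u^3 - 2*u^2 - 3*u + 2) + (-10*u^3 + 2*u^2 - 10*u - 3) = 8*u^5 - 16*u^3 - 13*u - 1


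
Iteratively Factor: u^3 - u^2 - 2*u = (u + 1)*(u^2 - 2*u) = (u - 2)*(u + 1)*(u)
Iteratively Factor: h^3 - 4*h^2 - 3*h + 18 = (h + 2)*(h^2 - 6*h + 9) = (h - 3)*(h + 2)*(h - 3)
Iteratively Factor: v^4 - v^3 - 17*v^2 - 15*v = (v - 5)*(v^3 + 4*v^2 + 3*v) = (v - 5)*(v + 1)*(v^2 + 3*v) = v*(v - 5)*(v + 1)*(v + 3)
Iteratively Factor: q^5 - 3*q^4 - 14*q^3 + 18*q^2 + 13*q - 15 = (q + 1)*(q^4 - 4*q^3 - 10*q^2 + 28*q - 15) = (q - 1)*(q + 1)*(q^3 - 3*q^2 - 13*q + 15) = (q - 5)*(q - 1)*(q + 1)*(q^2 + 2*q - 3) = (q - 5)*(q - 1)*(q + 1)*(q + 3)*(q - 1)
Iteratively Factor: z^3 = (z)*(z^2) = z^2*(z)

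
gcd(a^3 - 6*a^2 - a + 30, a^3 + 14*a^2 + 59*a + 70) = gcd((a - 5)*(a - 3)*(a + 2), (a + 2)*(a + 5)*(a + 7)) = a + 2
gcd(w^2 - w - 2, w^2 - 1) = w + 1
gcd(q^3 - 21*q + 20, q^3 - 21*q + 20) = q^3 - 21*q + 20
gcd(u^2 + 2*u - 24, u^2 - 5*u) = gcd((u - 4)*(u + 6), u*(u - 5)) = 1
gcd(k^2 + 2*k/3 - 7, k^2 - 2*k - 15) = k + 3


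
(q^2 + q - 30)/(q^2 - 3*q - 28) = (-q^2 - q + 30)/(-q^2 + 3*q + 28)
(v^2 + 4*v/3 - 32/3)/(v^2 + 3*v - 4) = (v - 8/3)/(v - 1)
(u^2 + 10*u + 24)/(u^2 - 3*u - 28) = (u + 6)/(u - 7)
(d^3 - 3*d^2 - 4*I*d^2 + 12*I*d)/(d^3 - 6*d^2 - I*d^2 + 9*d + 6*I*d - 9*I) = d*(d - 4*I)/(d^2 - d*(3 + I) + 3*I)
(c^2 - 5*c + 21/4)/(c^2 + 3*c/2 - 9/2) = (c - 7/2)/(c + 3)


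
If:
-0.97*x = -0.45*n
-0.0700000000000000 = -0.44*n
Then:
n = 0.16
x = 0.07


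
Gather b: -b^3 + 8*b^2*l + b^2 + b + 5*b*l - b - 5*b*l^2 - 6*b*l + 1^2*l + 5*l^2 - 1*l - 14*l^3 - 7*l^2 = -b^3 + b^2*(8*l + 1) + b*(-5*l^2 - l) - 14*l^3 - 2*l^2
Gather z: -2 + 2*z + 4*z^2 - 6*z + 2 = 4*z^2 - 4*z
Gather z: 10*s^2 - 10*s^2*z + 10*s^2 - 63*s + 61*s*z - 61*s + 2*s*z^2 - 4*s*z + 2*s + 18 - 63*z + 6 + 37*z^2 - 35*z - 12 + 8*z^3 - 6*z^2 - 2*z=20*s^2 - 122*s + 8*z^3 + z^2*(2*s + 31) + z*(-10*s^2 + 57*s - 100) + 12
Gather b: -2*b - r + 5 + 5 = -2*b - r + 10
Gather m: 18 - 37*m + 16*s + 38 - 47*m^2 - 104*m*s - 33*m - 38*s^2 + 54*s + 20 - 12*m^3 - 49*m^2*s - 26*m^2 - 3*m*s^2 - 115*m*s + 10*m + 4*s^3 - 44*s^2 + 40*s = -12*m^3 + m^2*(-49*s - 73) + m*(-3*s^2 - 219*s - 60) + 4*s^3 - 82*s^2 + 110*s + 76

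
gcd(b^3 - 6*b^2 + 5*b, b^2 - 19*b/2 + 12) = 1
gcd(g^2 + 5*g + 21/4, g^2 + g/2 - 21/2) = g + 7/2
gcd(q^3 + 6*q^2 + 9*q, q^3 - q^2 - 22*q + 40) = 1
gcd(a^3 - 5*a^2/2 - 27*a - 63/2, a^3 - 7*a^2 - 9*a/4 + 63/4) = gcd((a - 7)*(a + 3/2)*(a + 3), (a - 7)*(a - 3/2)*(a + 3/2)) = a^2 - 11*a/2 - 21/2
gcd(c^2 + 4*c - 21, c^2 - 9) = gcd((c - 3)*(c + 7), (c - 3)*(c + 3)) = c - 3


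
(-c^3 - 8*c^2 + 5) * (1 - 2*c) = 2*c^4 + 15*c^3 - 8*c^2 - 10*c + 5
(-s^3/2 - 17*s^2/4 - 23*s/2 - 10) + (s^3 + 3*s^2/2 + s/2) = s^3/2 - 11*s^2/4 - 11*s - 10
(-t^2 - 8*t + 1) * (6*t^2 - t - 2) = -6*t^4 - 47*t^3 + 16*t^2 + 15*t - 2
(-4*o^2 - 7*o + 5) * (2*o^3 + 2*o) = -8*o^5 - 14*o^4 + 2*o^3 - 14*o^2 + 10*o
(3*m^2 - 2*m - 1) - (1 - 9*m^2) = 12*m^2 - 2*m - 2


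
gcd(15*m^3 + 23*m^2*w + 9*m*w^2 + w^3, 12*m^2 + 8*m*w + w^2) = 1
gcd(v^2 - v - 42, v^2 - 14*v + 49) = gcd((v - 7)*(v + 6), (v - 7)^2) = v - 7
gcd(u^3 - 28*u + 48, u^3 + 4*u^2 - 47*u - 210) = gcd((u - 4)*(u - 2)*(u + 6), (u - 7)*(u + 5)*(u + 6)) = u + 6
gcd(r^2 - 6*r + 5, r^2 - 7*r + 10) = r - 5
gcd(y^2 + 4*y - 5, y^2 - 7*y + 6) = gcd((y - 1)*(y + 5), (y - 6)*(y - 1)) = y - 1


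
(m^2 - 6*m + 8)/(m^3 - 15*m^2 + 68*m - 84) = (m - 4)/(m^2 - 13*m + 42)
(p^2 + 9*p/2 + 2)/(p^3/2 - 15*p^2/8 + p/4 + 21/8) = 4*(2*p^2 + 9*p + 4)/(4*p^3 - 15*p^2 + 2*p + 21)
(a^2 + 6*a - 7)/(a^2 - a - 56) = (a - 1)/(a - 8)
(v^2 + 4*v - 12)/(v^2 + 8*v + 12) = (v - 2)/(v + 2)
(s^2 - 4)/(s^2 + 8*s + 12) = (s - 2)/(s + 6)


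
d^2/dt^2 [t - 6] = 0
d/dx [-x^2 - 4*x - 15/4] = -2*x - 4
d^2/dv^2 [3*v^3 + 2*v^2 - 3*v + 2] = 18*v + 4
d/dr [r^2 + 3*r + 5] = 2*r + 3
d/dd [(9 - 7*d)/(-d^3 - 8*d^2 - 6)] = (7*d^3 + 56*d^2 - d*(3*d + 16)*(7*d - 9) + 42)/(d^3 + 8*d^2 + 6)^2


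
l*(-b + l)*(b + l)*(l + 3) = -b^2*l^2 - 3*b^2*l + l^4 + 3*l^3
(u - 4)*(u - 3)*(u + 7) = u^3 - 37*u + 84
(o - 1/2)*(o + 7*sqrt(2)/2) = o^2 - o/2 + 7*sqrt(2)*o/2 - 7*sqrt(2)/4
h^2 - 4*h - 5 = (h - 5)*(h + 1)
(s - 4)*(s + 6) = s^2 + 2*s - 24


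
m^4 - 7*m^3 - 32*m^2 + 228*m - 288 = (m - 8)*(m - 3)*(m - 2)*(m + 6)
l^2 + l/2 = l*(l + 1/2)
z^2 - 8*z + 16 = (z - 4)^2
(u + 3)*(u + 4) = u^2 + 7*u + 12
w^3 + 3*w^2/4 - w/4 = w*(w - 1/4)*(w + 1)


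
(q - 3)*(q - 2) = q^2 - 5*q + 6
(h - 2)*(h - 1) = h^2 - 3*h + 2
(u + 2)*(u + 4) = u^2 + 6*u + 8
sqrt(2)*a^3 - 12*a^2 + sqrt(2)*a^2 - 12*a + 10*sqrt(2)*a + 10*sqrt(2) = (a - 5*sqrt(2))*(a - sqrt(2))*(sqrt(2)*a + sqrt(2))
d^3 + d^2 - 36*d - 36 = (d - 6)*(d + 1)*(d + 6)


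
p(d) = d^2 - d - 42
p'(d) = 2*d - 1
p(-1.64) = -37.67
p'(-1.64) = -4.28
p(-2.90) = -30.69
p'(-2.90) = -6.80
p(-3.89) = -22.98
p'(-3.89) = -8.78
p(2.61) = -37.80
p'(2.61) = 4.22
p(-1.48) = -38.33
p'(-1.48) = -3.96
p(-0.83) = -40.48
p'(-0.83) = -2.66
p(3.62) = -32.52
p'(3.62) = 6.24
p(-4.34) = -18.82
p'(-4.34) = -9.68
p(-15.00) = 198.00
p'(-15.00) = -31.00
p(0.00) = -42.00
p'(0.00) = -1.00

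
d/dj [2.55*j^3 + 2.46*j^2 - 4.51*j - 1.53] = 7.65*j^2 + 4.92*j - 4.51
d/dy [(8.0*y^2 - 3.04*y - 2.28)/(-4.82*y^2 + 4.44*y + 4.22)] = (20.8672*y^2 + 45.5408*y - 2.7056)/(23.2324*y^4 - 42.8016*y^3 - 20.9672*y^2 + 37.4736*y + 17.8084)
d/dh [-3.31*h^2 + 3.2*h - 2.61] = 3.2 - 6.62*h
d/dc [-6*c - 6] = -6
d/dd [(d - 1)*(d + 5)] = 2*d + 4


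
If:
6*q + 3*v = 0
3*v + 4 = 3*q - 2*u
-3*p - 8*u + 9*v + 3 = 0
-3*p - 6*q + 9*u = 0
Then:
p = -211/177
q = 74/177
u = -7/59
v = -148/177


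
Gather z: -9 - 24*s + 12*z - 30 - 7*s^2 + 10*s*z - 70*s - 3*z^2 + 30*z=-7*s^2 - 94*s - 3*z^2 + z*(10*s + 42) - 39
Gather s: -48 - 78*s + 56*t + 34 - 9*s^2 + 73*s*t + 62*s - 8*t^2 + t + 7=-9*s^2 + s*(73*t - 16) - 8*t^2 + 57*t - 7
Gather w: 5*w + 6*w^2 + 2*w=6*w^2 + 7*w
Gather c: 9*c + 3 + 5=9*c + 8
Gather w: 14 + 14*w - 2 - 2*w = 12*w + 12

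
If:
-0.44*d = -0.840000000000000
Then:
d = 1.91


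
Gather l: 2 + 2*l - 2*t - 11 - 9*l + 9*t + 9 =-7*l + 7*t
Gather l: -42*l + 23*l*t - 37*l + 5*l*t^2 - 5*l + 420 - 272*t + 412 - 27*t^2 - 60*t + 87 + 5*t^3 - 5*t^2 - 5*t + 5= l*(5*t^2 + 23*t - 84) + 5*t^3 - 32*t^2 - 337*t + 924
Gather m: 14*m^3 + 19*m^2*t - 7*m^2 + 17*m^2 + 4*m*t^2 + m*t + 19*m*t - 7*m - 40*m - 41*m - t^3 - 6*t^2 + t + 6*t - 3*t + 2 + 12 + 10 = 14*m^3 + m^2*(19*t + 10) + m*(4*t^2 + 20*t - 88) - t^3 - 6*t^2 + 4*t + 24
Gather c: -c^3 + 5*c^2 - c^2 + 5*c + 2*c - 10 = -c^3 + 4*c^2 + 7*c - 10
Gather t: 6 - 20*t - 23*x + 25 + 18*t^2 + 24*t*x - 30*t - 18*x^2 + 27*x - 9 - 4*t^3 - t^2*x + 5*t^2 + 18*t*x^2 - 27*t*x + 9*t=-4*t^3 + t^2*(23 - x) + t*(18*x^2 - 3*x - 41) - 18*x^2 + 4*x + 22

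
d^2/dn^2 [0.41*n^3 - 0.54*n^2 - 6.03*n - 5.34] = 2.46*n - 1.08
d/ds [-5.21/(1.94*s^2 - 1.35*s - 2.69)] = (20.2148*s - 7.0335)/(-1.94*s^2 + 1.35*s + 2.69)^2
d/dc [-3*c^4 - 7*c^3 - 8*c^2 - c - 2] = -12*c^3 - 21*c^2 - 16*c - 1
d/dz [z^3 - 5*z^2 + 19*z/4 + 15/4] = 3*z^2 - 10*z + 19/4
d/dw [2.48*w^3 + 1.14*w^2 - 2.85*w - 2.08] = 7.44*w^2 + 2.28*w - 2.85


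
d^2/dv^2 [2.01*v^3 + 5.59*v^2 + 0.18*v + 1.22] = 12.06*v + 11.18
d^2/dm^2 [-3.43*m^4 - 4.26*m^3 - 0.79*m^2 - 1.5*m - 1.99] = -41.16*m^2 - 25.56*m - 1.58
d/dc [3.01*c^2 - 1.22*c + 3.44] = 6.02*c - 1.22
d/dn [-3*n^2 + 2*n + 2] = 2 - 6*n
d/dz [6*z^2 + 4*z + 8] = 12*z + 4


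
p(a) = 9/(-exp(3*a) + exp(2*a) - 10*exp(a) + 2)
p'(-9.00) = 0.00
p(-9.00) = 4.50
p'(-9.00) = 0.00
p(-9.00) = 4.50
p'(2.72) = 0.01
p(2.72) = -0.00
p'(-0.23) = 2.18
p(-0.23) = -1.55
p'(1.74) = 0.11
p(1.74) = -0.04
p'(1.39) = 0.24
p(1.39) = -0.10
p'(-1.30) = 52.68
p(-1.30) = -13.41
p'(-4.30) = 0.35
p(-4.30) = 4.83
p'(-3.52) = 0.91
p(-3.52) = 5.28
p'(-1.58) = 26511.62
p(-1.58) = -345.31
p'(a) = 9*(3*exp(3*a) - 2*exp(2*a) + 10*exp(a))/(-exp(3*a) + exp(2*a) - 10*exp(a) + 2)^2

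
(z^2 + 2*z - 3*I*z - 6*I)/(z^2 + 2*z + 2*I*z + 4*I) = (z - 3*I)/(z + 2*I)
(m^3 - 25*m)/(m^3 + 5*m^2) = (m - 5)/m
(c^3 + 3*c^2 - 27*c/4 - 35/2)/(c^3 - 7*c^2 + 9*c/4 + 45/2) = (2*c^2 + 11*c + 14)/(2*c^2 - 9*c - 18)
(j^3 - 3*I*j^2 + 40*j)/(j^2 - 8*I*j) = j + 5*I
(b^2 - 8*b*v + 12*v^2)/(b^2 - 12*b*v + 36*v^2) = (-b + 2*v)/(-b + 6*v)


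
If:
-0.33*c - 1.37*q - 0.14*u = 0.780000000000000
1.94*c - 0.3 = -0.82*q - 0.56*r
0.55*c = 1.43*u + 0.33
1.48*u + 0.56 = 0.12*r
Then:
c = -0.06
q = -0.53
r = 1.53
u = -0.25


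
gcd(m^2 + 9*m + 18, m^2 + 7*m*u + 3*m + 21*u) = m + 3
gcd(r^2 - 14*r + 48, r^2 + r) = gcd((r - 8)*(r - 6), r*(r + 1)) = 1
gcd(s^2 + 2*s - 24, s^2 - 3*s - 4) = s - 4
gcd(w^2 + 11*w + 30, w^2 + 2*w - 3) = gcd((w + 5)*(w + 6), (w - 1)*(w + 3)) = 1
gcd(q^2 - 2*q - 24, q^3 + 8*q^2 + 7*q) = 1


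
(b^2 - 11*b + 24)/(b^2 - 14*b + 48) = (b - 3)/(b - 6)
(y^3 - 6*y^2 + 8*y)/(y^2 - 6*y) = (y^2 - 6*y + 8)/(y - 6)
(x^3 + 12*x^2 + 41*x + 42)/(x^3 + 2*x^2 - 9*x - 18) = (x + 7)/(x - 3)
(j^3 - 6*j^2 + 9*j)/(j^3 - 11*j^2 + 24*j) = (j - 3)/(j - 8)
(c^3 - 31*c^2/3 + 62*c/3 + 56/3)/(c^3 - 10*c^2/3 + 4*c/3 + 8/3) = (c^2 - 11*c + 28)/(c^2 - 4*c + 4)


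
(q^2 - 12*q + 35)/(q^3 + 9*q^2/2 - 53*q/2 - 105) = 2*(q - 7)/(2*q^2 + 19*q + 42)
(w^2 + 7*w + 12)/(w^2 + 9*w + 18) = (w + 4)/(w + 6)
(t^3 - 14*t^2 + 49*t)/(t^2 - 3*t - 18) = t*(-t^2 + 14*t - 49)/(-t^2 + 3*t + 18)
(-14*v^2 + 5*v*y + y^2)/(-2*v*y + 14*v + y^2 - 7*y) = (7*v + y)/(y - 7)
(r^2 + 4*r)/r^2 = (r + 4)/r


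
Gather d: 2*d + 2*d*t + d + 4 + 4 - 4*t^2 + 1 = d*(2*t + 3) - 4*t^2 + 9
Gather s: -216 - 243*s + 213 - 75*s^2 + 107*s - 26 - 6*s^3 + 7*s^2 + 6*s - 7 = -6*s^3 - 68*s^2 - 130*s - 36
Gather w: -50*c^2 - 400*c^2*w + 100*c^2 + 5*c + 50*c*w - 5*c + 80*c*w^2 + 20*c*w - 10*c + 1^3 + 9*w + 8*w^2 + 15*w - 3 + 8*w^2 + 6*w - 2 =50*c^2 - 10*c + w^2*(80*c + 16) + w*(-400*c^2 + 70*c + 30) - 4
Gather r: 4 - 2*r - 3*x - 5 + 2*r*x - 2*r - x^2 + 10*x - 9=r*(2*x - 4) - x^2 + 7*x - 10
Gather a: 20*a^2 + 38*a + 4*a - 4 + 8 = 20*a^2 + 42*a + 4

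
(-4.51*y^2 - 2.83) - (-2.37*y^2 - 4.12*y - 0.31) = -2.14*y^2 + 4.12*y - 2.52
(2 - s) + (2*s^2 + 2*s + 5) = 2*s^2 + s + 7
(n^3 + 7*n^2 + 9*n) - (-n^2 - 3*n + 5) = n^3 + 8*n^2 + 12*n - 5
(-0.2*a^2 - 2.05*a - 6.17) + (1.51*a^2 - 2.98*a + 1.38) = 1.31*a^2 - 5.03*a - 4.79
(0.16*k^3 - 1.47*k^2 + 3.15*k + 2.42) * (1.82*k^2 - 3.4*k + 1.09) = 0.2912*k^5 - 3.2194*k^4 + 10.9054*k^3 - 7.9079*k^2 - 4.7945*k + 2.6378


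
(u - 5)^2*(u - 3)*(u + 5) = u^4 - 8*u^3 - 10*u^2 + 200*u - 375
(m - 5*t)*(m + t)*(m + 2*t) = m^3 - 2*m^2*t - 13*m*t^2 - 10*t^3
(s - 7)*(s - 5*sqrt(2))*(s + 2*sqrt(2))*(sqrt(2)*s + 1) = sqrt(2)*s^4 - 7*sqrt(2)*s^3 - 5*s^3 - 23*sqrt(2)*s^2 + 35*s^2 - 20*s + 161*sqrt(2)*s + 140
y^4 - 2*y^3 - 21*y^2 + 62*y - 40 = (y - 4)*(y - 2)*(y - 1)*(y + 5)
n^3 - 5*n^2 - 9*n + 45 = (n - 5)*(n - 3)*(n + 3)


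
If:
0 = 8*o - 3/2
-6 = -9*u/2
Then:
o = 3/16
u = 4/3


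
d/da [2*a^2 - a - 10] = 4*a - 1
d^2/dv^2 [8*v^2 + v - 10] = 16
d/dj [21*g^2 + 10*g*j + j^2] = 10*g + 2*j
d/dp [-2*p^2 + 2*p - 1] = 2 - 4*p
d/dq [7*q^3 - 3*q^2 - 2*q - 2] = 21*q^2 - 6*q - 2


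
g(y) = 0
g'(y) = 0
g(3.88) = 0.00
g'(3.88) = 0.00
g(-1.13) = 0.00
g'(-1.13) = 0.00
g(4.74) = 0.00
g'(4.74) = 0.00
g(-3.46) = 0.00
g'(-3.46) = 0.00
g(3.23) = 0.00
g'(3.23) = 0.00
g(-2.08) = 0.00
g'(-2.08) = 0.00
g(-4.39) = 0.00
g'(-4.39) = 0.00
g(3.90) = 0.00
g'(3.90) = 0.00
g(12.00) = 0.00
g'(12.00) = 0.00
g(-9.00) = 0.00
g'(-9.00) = 0.00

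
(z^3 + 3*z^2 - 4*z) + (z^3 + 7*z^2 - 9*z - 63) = 2*z^3 + 10*z^2 - 13*z - 63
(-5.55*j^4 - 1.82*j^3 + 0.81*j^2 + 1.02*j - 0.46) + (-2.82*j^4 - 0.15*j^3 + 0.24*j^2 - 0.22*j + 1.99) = -8.37*j^4 - 1.97*j^3 + 1.05*j^2 + 0.8*j + 1.53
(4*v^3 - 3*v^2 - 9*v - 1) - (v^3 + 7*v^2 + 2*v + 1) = 3*v^3 - 10*v^2 - 11*v - 2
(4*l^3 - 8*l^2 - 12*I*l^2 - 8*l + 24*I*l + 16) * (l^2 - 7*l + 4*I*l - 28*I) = 4*l^5 - 36*l^4 + 4*I*l^4 + 96*l^3 - 36*I*l^3 - 360*l^2 + 24*I*l^2 + 560*l + 288*I*l - 448*I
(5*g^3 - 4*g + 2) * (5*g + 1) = 25*g^4 + 5*g^3 - 20*g^2 + 6*g + 2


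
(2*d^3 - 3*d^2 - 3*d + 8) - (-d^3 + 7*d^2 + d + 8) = 3*d^3 - 10*d^2 - 4*d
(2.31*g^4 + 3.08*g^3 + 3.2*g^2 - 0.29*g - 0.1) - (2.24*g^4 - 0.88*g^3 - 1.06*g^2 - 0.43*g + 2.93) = 0.0699999999999998*g^4 + 3.96*g^3 + 4.26*g^2 + 0.14*g - 3.03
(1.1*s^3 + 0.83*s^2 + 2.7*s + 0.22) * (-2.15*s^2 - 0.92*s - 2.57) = -2.365*s^5 - 2.7965*s^4 - 9.3956*s^3 - 5.0901*s^2 - 7.1414*s - 0.5654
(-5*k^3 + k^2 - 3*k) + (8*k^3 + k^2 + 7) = 3*k^3 + 2*k^2 - 3*k + 7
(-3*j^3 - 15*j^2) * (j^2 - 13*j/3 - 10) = -3*j^5 - 2*j^4 + 95*j^3 + 150*j^2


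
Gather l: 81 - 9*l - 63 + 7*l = 18 - 2*l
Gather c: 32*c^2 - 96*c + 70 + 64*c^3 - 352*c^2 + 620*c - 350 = 64*c^3 - 320*c^2 + 524*c - 280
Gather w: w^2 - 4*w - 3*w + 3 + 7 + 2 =w^2 - 7*w + 12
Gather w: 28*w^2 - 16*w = 28*w^2 - 16*w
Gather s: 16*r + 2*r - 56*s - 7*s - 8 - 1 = 18*r - 63*s - 9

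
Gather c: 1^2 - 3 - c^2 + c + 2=-c^2 + c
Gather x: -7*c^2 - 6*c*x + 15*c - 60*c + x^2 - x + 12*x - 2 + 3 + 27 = -7*c^2 - 45*c + x^2 + x*(11 - 6*c) + 28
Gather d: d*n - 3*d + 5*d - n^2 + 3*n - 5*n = d*(n + 2) - n^2 - 2*n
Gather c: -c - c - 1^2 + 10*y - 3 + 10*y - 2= -2*c + 20*y - 6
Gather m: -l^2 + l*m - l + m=-l^2 - l + m*(l + 1)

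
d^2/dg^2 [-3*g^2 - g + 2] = -6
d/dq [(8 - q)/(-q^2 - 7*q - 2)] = (q^2 + 7*q - (q - 8)*(2*q + 7) + 2)/(q^2 + 7*q + 2)^2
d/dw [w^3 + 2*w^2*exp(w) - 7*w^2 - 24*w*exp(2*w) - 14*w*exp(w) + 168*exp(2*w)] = 2*w^2*exp(w) + 3*w^2 - 48*w*exp(2*w) - 10*w*exp(w) - 14*w + 312*exp(2*w) - 14*exp(w)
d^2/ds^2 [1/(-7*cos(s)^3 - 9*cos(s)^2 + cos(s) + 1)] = -((17*cos(s) + 72*cos(2*s) + 63*cos(3*s))*(7*cos(s)^3 + 9*cos(s)^2 - cos(s) - 1)/4 + 2*(21*cos(s)^2 + 18*cos(s) - 1)^2*sin(s)^2)/(7*cos(s)^3 + 9*cos(s)^2 - cos(s) - 1)^3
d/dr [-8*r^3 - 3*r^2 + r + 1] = -24*r^2 - 6*r + 1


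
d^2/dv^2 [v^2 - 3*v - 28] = 2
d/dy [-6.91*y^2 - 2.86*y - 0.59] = -13.82*y - 2.86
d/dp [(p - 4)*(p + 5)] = 2*p + 1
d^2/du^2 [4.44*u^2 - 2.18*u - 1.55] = 8.88000000000000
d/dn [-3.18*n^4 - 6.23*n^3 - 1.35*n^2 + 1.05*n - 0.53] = -12.72*n^3 - 18.69*n^2 - 2.7*n + 1.05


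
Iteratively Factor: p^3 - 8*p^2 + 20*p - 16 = (p - 2)*(p^2 - 6*p + 8) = (p - 2)^2*(p - 4)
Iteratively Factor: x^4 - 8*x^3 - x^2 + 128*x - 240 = (x - 4)*(x^3 - 4*x^2 - 17*x + 60) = (x - 4)*(x + 4)*(x^2 - 8*x + 15) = (x - 4)*(x - 3)*(x + 4)*(x - 5)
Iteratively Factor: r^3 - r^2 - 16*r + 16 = (r - 1)*(r^2 - 16) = (r - 4)*(r - 1)*(r + 4)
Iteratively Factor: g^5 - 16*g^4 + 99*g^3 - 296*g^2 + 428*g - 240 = (g - 2)*(g^4 - 14*g^3 + 71*g^2 - 154*g + 120) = (g - 2)^2*(g^3 - 12*g^2 + 47*g - 60) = (g - 3)*(g - 2)^2*(g^2 - 9*g + 20) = (g - 4)*(g - 3)*(g - 2)^2*(g - 5)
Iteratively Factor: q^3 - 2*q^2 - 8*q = (q + 2)*(q^2 - 4*q) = q*(q + 2)*(q - 4)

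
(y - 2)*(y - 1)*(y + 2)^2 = y^4 + y^3 - 6*y^2 - 4*y + 8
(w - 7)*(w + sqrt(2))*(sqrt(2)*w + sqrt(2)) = sqrt(2)*w^3 - 6*sqrt(2)*w^2 + 2*w^2 - 12*w - 7*sqrt(2)*w - 14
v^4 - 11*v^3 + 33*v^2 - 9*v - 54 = (v - 6)*(v - 3)^2*(v + 1)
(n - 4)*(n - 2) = n^2 - 6*n + 8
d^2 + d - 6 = (d - 2)*(d + 3)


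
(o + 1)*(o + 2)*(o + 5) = o^3 + 8*o^2 + 17*o + 10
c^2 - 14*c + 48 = (c - 8)*(c - 6)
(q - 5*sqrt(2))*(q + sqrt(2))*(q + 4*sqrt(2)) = q^3 - 42*q - 40*sqrt(2)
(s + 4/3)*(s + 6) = s^2 + 22*s/3 + 8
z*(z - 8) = z^2 - 8*z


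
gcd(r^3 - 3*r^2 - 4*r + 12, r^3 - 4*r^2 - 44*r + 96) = r - 2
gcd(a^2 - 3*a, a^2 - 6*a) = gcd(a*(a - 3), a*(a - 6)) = a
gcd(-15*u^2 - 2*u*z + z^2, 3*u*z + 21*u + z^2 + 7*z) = 3*u + z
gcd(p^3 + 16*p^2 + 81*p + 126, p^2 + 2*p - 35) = p + 7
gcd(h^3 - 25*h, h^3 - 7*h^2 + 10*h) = h^2 - 5*h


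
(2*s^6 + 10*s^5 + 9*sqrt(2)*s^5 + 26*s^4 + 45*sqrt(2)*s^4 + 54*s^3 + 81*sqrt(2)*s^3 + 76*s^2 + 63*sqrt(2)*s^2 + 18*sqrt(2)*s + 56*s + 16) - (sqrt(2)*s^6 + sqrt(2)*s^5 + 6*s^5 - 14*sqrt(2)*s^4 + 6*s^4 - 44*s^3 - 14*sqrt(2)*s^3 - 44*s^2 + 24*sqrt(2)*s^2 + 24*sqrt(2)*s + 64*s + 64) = -sqrt(2)*s^6 + 2*s^6 + 4*s^5 + 8*sqrt(2)*s^5 + 20*s^4 + 59*sqrt(2)*s^4 + 98*s^3 + 95*sqrt(2)*s^3 + 39*sqrt(2)*s^2 + 120*s^2 - 6*sqrt(2)*s - 8*s - 48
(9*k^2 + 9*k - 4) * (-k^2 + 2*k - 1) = -9*k^4 + 9*k^3 + 13*k^2 - 17*k + 4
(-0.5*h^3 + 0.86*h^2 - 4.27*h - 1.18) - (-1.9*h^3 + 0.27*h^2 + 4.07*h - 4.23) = 1.4*h^3 + 0.59*h^2 - 8.34*h + 3.05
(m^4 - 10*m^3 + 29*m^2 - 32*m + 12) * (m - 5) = m^5 - 15*m^4 + 79*m^3 - 177*m^2 + 172*m - 60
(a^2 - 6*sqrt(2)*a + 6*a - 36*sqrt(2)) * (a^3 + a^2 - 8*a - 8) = a^5 - 6*sqrt(2)*a^4 + 7*a^4 - 42*sqrt(2)*a^3 - 2*a^3 - 56*a^2 + 12*sqrt(2)*a^2 - 48*a + 336*sqrt(2)*a + 288*sqrt(2)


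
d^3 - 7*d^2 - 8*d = d*(d - 8)*(d + 1)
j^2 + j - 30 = (j - 5)*(j + 6)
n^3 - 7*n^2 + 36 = (n - 6)*(n - 3)*(n + 2)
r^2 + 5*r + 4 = (r + 1)*(r + 4)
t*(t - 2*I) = t^2 - 2*I*t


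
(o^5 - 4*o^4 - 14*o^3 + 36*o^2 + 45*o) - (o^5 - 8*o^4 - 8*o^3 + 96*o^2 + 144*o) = 4*o^4 - 6*o^3 - 60*o^2 - 99*o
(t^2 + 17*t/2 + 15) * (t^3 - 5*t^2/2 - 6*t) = t^5 + 6*t^4 - 49*t^3/4 - 177*t^2/2 - 90*t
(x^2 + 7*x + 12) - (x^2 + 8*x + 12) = -x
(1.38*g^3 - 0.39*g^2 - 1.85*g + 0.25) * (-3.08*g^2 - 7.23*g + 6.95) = -4.2504*g^5 - 8.7762*g^4 + 18.1087*g^3 + 9.895*g^2 - 14.665*g + 1.7375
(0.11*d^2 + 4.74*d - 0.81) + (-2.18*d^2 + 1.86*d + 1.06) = -2.07*d^2 + 6.6*d + 0.25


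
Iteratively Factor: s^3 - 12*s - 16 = (s + 2)*(s^2 - 2*s - 8) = (s - 4)*(s + 2)*(s + 2)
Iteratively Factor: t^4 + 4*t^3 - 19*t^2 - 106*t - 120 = (t + 3)*(t^3 + t^2 - 22*t - 40) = (t + 2)*(t + 3)*(t^2 - t - 20) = (t + 2)*(t + 3)*(t + 4)*(t - 5)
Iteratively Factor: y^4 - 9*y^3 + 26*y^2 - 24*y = (y - 4)*(y^3 - 5*y^2 + 6*y) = (y - 4)*(y - 3)*(y^2 - 2*y) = (y - 4)*(y - 3)*(y - 2)*(y)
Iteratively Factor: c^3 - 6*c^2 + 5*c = (c - 5)*(c^2 - c) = c*(c - 5)*(c - 1)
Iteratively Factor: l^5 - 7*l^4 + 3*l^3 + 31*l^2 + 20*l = (l + 1)*(l^4 - 8*l^3 + 11*l^2 + 20*l) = (l - 5)*(l + 1)*(l^3 - 3*l^2 - 4*l) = (l - 5)*(l + 1)^2*(l^2 - 4*l) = l*(l - 5)*(l + 1)^2*(l - 4)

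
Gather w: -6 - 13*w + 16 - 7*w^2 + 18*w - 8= -7*w^2 + 5*w + 2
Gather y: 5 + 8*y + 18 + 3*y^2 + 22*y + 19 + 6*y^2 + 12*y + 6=9*y^2 + 42*y + 48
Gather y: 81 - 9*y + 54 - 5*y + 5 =140 - 14*y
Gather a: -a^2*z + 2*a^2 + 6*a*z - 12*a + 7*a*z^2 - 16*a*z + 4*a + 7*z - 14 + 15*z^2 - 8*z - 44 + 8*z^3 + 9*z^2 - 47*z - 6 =a^2*(2 - z) + a*(7*z^2 - 10*z - 8) + 8*z^3 + 24*z^2 - 48*z - 64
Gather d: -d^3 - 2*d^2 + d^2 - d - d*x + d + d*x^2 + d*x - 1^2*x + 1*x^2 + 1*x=-d^3 - d^2 + d*x^2 + x^2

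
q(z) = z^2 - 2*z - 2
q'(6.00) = 10.00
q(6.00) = 22.00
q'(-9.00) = -20.00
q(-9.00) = 97.00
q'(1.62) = 1.24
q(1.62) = -2.62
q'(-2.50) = -7.00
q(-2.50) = 9.25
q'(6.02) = 10.04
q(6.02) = 22.20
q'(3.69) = 5.38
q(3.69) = 4.24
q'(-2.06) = -6.12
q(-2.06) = 6.36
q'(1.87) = 1.74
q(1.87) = -2.24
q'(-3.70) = -9.40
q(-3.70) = 19.09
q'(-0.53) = -3.06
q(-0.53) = -0.66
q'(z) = 2*z - 2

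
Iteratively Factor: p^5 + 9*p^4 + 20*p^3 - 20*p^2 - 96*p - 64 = (p + 1)*(p^4 + 8*p^3 + 12*p^2 - 32*p - 64) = (p + 1)*(p + 4)*(p^3 + 4*p^2 - 4*p - 16) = (p - 2)*(p + 1)*(p + 4)*(p^2 + 6*p + 8) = (p - 2)*(p + 1)*(p + 2)*(p + 4)*(p + 4)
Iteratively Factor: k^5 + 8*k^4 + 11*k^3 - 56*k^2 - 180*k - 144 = (k + 4)*(k^4 + 4*k^3 - 5*k^2 - 36*k - 36) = (k + 2)*(k + 4)*(k^3 + 2*k^2 - 9*k - 18) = (k + 2)*(k + 3)*(k + 4)*(k^2 - k - 6) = (k - 3)*(k + 2)*(k + 3)*(k + 4)*(k + 2)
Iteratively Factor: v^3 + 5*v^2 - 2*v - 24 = (v + 4)*(v^2 + v - 6) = (v + 3)*(v + 4)*(v - 2)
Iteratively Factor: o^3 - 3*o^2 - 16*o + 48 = (o - 4)*(o^2 + o - 12) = (o - 4)*(o + 4)*(o - 3)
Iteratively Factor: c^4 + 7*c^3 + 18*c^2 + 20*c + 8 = (c + 2)*(c^3 + 5*c^2 + 8*c + 4) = (c + 2)^2*(c^2 + 3*c + 2) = (c + 2)^3*(c + 1)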